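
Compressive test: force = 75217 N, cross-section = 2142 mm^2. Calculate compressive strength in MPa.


CS = 75217 / 2142 = 35.1 MPa

35.1


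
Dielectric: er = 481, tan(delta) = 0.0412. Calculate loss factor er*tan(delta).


Loss = 481 * 0.0412 = 19.817

19.817


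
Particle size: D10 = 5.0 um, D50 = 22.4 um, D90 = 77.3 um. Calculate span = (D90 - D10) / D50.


Span = (77.3 - 5.0) / 22.4 = 72.3 / 22.4 = 3.228

3.228


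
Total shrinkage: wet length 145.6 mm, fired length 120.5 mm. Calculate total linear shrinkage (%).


TS = (145.6 - 120.5) / 145.6 * 100 = 17.24%

17.24


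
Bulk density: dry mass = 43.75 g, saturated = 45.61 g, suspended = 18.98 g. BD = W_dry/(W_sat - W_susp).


BD = 43.75 / (45.61 - 18.98) = 43.75 / 26.63 = 1.643 g/cm^3

1.643


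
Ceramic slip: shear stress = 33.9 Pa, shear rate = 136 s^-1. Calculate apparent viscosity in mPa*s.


eta = tau/gamma * 1000 = 33.9/136 * 1000 = 249.3 mPa*s

249.3


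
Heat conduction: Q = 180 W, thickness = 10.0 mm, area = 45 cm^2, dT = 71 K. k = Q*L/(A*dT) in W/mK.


k = 180*10.0/1000/(45/10000*71) = 5.63 W/mK

5.63


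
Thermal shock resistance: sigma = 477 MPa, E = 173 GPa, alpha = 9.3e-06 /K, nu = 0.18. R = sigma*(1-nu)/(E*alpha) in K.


R = 477*(1-0.18)/(173*1000*9.3e-06) = 243 K

243


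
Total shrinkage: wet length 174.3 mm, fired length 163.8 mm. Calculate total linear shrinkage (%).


TS = (174.3 - 163.8) / 174.3 * 100 = 6.02%

6.02


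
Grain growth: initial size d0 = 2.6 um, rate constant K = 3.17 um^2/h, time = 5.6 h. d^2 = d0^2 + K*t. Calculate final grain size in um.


d^2 = 2.6^2 + 3.17*5.6 = 24.512
d = sqrt(24.512) = 4.95 um

4.95


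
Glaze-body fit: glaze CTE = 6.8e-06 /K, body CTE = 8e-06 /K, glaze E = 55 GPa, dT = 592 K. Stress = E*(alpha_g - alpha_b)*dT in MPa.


Stress = 55*1000*(6.8e-06 - 8e-06)*592 = -39.1 MPa

-39.1


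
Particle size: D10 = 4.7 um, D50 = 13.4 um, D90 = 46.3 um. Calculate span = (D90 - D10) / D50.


Span = (46.3 - 4.7) / 13.4 = 41.6 / 13.4 = 3.104

3.104


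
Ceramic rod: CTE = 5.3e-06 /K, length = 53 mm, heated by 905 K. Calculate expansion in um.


dL = 5.3e-06 * 53 * 905 * 1000 = 254.215 um

254.215


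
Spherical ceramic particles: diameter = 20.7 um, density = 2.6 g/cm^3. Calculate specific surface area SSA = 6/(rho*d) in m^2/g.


SSA = 6 / (2.6 * 20.7) = 0.111 m^2/g

0.111


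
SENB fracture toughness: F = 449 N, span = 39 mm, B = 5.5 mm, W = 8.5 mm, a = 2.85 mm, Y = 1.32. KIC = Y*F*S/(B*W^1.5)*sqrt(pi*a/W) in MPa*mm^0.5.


KIC = 1.32*449*39/(5.5*8.5^1.5)*sqrt(pi*2.85/8.5) = 174.05

174.05


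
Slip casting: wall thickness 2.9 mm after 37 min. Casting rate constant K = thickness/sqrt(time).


K = 2.9 / sqrt(37) = 2.9 / 6.0828 = 0.477 mm/min^0.5

0.477


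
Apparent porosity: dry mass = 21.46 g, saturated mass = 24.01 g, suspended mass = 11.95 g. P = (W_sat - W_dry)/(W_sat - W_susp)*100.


P = (24.01 - 21.46) / (24.01 - 11.95) * 100 = 2.55 / 12.06 * 100 = 21.1%

21.1


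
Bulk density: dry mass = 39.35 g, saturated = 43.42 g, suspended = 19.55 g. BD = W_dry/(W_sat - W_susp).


BD = 39.35 / (43.42 - 19.55) = 39.35 / 23.87 = 1.649 g/cm^3

1.649


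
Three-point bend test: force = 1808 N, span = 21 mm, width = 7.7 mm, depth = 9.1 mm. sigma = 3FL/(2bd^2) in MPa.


sigma = 3*1808*21/(2*7.7*9.1^2) = 89.3 MPa

89.3


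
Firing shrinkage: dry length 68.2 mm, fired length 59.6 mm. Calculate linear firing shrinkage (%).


FS = (68.2 - 59.6) / 68.2 * 100 = 12.61%

12.61


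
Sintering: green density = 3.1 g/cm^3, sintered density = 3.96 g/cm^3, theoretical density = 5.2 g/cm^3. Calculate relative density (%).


Relative = 3.96 / 5.2 * 100 = 76.2%

76.2


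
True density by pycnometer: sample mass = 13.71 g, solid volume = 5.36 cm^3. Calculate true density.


TD = 13.71 / 5.36 = 2.558 g/cm^3

2.558


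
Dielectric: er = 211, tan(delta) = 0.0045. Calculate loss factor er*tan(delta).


Loss = 211 * 0.0045 = 0.95

0.95


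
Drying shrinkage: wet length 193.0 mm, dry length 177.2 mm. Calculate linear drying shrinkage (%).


DS = (193.0 - 177.2) / 193.0 * 100 = 8.19%

8.19


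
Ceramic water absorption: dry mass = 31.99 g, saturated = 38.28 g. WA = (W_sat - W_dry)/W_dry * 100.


WA = (38.28 - 31.99) / 31.99 * 100 = 19.66%

19.66


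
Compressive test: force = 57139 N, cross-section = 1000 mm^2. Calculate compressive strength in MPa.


CS = 57139 / 1000 = 57.1 MPa

57.1


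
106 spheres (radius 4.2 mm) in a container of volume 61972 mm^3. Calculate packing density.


V_sphere = 4/3*pi*4.2^3 = 310.3391 mm^3
Total V = 106*310.3391 = 32895.9446 mm^3
PD = 32895.9446 / 61972 = 0.531

0.531


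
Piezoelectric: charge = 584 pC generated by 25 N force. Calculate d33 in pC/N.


d33 = 584 / 25 = 23.4 pC/N

23.4


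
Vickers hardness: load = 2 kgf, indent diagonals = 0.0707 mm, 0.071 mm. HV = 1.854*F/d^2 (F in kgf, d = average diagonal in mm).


d_avg = (0.0707+0.071)/2 = 0.07085 mm
HV = 1.854*2/0.07085^2 = 739

739


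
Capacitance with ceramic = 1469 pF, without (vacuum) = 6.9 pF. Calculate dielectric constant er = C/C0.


er = 1469 / 6.9 = 212.9

212.9


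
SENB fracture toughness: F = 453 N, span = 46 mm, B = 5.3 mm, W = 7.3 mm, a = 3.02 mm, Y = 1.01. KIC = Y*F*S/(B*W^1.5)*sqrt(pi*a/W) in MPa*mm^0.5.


KIC = 1.01*453*46/(5.3*7.3^1.5)*sqrt(pi*3.02/7.3) = 229.53

229.53


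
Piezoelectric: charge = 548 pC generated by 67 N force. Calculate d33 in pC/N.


d33 = 548 / 67 = 8.2 pC/N

8.2


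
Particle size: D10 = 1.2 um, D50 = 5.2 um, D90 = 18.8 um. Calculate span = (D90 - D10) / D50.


Span = (18.8 - 1.2) / 5.2 = 17.6 / 5.2 = 3.385

3.385


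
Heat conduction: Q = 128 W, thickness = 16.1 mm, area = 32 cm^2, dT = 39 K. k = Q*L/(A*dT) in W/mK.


k = 128*16.1/1000/(32/10000*39) = 16.51 W/mK

16.51


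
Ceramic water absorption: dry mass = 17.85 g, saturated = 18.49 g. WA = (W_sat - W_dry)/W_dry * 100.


WA = (18.49 - 17.85) / 17.85 * 100 = 3.59%

3.59


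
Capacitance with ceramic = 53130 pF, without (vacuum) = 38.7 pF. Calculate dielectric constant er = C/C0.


er = 53130 / 38.7 = 1372.87

1372.87


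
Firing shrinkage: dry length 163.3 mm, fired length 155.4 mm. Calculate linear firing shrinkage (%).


FS = (163.3 - 155.4) / 163.3 * 100 = 4.84%

4.84


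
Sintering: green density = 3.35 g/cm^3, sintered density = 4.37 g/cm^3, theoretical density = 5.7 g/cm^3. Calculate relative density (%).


Relative = 4.37 / 5.7 * 100 = 76.7%

76.7


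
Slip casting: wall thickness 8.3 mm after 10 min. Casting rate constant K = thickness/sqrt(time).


K = 8.3 / sqrt(10) = 8.3 / 3.1623 = 2.625 mm/min^0.5

2.625


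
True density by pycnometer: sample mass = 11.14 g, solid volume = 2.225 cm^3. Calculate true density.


TD = 11.14 / 2.225 = 5.007 g/cm^3

5.007


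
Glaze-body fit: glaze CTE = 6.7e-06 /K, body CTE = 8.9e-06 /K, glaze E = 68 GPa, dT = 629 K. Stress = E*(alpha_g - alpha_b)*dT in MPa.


Stress = 68*1000*(6.7e-06 - 8.9e-06)*629 = -94.1 MPa

-94.1


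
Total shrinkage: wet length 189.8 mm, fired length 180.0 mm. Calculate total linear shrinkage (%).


TS = (189.8 - 180.0) / 189.8 * 100 = 5.16%

5.16


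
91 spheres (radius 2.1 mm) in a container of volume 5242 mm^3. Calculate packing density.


V_sphere = 4/3*pi*2.1^3 = 38.7924 mm^3
Total V = 91*38.7924 = 3530.1084 mm^3
PD = 3530.1084 / 5242 = 0.673

0.673


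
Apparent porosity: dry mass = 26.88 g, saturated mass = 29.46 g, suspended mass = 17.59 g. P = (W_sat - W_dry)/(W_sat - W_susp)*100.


P = (29.46 - 26.88) / (29.46 - 17.59) * 100 = 2.58 / 11.87 * 100 = 21.7%

21.7


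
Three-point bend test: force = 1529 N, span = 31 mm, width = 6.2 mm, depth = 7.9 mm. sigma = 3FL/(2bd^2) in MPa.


sigma = 3*1529*31/(2*6.2*7.9^2) = 183.7 MPa

183.7


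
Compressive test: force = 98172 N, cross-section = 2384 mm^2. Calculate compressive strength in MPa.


CS = 98172 / 2384 = 41.2 MPa

41.2


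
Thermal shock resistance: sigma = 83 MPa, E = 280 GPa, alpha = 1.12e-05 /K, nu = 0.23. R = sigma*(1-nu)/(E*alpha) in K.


R = 83*(1-0.23)/(280*1000*1.12e-05) = 20 K

20


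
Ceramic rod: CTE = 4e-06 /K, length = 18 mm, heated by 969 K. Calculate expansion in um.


dL = 4e-06 * 18 * 969 * 1000 = 69.768 um

69.768


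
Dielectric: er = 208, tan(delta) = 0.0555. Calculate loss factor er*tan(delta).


Loss = 208 * 0.0555 = 11.544

11.544


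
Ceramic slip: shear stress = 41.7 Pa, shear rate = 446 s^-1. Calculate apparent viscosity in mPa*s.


eta = tau/gamma * 1000 = 41.7/446 * 1000 = 93.5 mPa*s

93.5


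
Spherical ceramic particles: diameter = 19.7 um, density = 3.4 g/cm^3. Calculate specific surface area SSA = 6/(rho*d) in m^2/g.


SSA = 6 / (3.4 * 19.7) = 0.09 m^2/g

0.09


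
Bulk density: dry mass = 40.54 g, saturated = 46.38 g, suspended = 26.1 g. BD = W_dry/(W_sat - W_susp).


BD = 40.54 / (46.38 - 26.1) = 40.54 / 20.28 = 1.999 g/cm^3

1.999


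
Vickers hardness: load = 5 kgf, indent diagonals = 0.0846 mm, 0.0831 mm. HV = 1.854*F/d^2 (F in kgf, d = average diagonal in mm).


d_avg = (0.0846+0.0831)/2 = 0.08385 mm
HV = 1.854*5/0.08385^2 = 1318

1318


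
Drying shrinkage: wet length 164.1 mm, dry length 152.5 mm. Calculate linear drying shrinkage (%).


DS = (164.1 - 152.5) / 164.1 * 100 = 7.07%

7.07


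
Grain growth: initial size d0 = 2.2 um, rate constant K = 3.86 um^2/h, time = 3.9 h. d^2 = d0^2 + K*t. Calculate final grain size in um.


d^2 = 2.2^2 + 3.86*3.9 = 19.894
d = sqrt(19.894) = 4.46 um

4.46


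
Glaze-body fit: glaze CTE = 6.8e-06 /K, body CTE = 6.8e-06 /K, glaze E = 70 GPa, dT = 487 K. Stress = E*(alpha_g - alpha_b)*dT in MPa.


Stress = 70*1000*(6.8e-06 - 6.8e-06)*487 = 0.0 MPa

0.0


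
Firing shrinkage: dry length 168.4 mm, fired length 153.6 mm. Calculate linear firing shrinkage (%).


FS = (168.4 - 153.6) / 168.4 * 100 = 8.79%

8.79


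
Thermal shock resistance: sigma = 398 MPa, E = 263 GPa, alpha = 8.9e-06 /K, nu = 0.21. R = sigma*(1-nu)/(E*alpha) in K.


R = 398*(1-0.21)/(263*1000*8.9e-06) = 134 K

134


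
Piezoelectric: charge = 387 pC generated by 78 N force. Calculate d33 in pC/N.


d33 = 387 / 78 = 5.0 pC/N

5.0


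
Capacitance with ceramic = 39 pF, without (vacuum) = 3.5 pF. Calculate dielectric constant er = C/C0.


er = 39 / 3.5 = 11.14

11.14


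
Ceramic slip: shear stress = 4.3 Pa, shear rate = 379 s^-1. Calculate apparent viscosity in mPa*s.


eta = tau/gamma * 1000 = 4.3/379 * 1000 = 11.3 mPa*s

11.3


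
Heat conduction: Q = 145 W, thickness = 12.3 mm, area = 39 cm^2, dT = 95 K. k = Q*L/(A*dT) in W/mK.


k = 145*12.3/1000/(39/10000*95) = 4.81 W/mK

4.81


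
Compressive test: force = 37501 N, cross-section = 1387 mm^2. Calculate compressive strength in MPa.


CS = 37501 / 1387 = 27.0 MPa

27.0


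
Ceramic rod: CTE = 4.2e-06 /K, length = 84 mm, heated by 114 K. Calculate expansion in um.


dL = 4.2e-06 * 84 * 114 * 1000 = 40.219 um

40.219


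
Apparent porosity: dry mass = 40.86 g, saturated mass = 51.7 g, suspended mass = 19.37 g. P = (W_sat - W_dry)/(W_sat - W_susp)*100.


P = (51.7 - 40.86) / (51.7 - 19.37) * 100 = 10.84 / 32.33 * 100 = 33.5%

33.5


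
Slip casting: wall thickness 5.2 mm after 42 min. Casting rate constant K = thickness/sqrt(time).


K = 5.2 / sqrt(42) = 5.2 / 6.4807 = 0.802 mm/min^0.5

0.802


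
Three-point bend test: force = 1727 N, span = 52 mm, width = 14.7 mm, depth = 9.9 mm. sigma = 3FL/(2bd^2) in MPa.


sigma = 3*1727*52/(2*14.7*9.9^2) = 93.5 MPa

93.5


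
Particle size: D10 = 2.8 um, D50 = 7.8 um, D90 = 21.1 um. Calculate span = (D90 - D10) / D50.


Span = (21.1 - 2.8) / 7.8 = 18.3 / 7.8 = 2.346

2.346


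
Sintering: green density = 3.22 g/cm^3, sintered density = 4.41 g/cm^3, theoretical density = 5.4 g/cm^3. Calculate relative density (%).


Relative = 4.41 / 5.4 * 100 = 81.7%

81.7


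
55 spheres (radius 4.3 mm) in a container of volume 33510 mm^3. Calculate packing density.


V_sphere = 4/3*pi*4.3^3 = 333.0381 mm^3
Total V = 55*333.0381 = 18317.0955 mm^3
PD = 18317.0955 / 33510 = 0.547

0.547


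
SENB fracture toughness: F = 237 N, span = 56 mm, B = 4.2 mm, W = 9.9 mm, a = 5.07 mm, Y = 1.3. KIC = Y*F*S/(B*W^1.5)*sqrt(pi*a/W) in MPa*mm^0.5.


KIC = 1.3*237*56/(4.2*9.9^1.5)*sqrt(pi*5.07/9.9) = 167.28

167.28


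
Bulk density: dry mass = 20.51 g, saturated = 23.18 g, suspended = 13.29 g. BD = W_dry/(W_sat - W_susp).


BD = 20.51 / (23.18 - 13.29) = 20.51 / 9.89 = 2.074 g/cm^3

2.074


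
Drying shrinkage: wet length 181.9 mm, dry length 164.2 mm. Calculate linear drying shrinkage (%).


DS = (181.9 - 164.2) / 181.9 * 100 = 9.73%

9.73


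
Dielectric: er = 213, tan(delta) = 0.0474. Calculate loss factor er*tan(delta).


Loss = 213 * 0.0474 = 10.096

10.096


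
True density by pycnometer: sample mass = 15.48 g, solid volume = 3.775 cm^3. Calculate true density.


TD = 15.48 / 3.775 = 4.101 g/cm^3

4.101


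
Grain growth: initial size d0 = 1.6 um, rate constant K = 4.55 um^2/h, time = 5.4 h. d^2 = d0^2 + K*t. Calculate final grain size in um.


d^2 = 1.6^2 + 4.55*5.4 = 27.13
d = sqrt(27.13) = 5.21 um

5.21


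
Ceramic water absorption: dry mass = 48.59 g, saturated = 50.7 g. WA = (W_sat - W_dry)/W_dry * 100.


WA = (50.7 - 48.59) / 48.59 * 100 = 4.34%

4.34


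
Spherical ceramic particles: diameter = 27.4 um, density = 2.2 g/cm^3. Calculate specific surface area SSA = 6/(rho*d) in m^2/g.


SSA = 6 / (2.2 * 27.4) = 0.1 m^2/g

0.1


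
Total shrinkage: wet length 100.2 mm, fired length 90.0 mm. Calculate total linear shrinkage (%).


TS = (100.2 - 90.0) / 100.2 * 100 = 10.18%

10.18


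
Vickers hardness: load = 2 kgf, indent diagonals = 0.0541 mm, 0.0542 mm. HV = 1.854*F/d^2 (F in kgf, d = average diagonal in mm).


d_avg = (0.0541+0.0542)/2 = 0.05415 mm
HV = 1.854*2/0.05415^2 = 1265

1265


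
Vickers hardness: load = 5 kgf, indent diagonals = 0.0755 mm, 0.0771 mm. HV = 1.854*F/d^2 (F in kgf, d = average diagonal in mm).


d_avg = (0.0755+0.0771)/2 = 0.0763 mm
HV = 1.854*5/0.0763^2 = 1592

1592


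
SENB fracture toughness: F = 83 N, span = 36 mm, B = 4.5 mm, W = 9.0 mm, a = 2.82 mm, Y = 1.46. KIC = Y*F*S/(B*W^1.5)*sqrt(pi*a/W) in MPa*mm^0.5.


KIC = 1.46*83*36/(4.5*9.0^1.5)*sqrt(pi*2.82/9.0) = 35.62

35.62


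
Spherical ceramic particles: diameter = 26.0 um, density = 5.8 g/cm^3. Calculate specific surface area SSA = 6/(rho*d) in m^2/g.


SSA = 6 / (5.8 * 26.0) = 0.04 m^2/g

0.04


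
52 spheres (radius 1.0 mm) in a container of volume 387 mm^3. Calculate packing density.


V_sphere = 4/3*pi*1.0^3 = 4.1888 mm^3
Total V = 52*4.1888 = 217.8176 mm^3
PD = 217.8176 / 387 = 0.563

0.563


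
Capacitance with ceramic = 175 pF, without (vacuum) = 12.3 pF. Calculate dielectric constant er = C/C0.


er = 175 / 12.3 = 14.23

14.23


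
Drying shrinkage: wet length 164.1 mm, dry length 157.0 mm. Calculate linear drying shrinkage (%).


DS = (164.1 - 157.0) / 164.1 * 100 = 4.33%

4.33


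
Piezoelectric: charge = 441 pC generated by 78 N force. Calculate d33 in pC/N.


d33 = 441 / 78 = 5.7 pC/N

5.7


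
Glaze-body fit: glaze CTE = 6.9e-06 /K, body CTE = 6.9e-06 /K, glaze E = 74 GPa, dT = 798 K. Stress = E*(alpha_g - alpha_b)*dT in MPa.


Stress = 74*1000*(6.9e-06 - 6.9e-06)*798 = 0.0 MPa

0.0


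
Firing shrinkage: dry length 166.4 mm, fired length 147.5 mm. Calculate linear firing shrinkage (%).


FS = (166.4 - 147.5) / 166.4 * 100 = 11.36%

11.36


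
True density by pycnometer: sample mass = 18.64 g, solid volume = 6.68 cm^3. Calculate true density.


TD = 18.64 / 6.68 = 2.79 g/cm^3

2.79


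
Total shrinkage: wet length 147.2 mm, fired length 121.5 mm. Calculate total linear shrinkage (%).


TS = (147.2 - 121.5) / 147.2 * 100 = 17.46%

17.46


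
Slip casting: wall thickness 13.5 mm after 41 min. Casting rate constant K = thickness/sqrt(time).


K = 13.5 / sqrt(41) = 13.5 / 6.4031 = 2.108 mm/min^0.5

2.108


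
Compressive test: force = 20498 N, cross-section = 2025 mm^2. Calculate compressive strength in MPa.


CS = 20498 / 2025 = 10.1 MPa

10.1


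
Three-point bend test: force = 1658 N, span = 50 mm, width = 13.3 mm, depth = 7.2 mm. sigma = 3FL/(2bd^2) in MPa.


sigma = 3*1658*50/(2*13.3*7.2^2) = 180.4 MPa

180.4


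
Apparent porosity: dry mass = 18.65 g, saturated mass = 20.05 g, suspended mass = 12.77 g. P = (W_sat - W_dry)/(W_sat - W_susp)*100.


P = (20.05 - 18.65) / (20.05 - 12.77) * 100 = 1.4 / 7.28 * 100 = 19.2%

19.2


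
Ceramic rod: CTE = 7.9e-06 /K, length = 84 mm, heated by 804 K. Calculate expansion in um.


dL = 7.9e-06 * 84 * 804 * 1000 = 533.534 um

533.534


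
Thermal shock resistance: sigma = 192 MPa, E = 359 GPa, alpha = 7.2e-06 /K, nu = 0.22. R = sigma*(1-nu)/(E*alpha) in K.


R = 192*(1-0.22)/(359*1000*7.2e-06) = 58 K

58


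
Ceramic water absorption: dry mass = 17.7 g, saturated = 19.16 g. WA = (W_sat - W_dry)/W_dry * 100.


WA = (19.16 - 17.7) / 17.7 * 100 = 8.25%

8.25


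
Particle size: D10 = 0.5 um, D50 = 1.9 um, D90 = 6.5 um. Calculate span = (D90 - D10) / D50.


Span = (6.5 - 0.5) / 1.9 = 6.0 / 1.9 = 3.158

3.158


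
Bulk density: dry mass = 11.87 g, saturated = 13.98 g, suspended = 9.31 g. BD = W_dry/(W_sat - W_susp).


BD = 11.87 / (13.98 - 9.31) = 11.87 / 4.67 = 2.542 g/cm^3

2.542


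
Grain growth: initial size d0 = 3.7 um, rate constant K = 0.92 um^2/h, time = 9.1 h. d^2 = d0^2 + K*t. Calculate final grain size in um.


d^2 = 3.7^2 + 0.92*9.1 = 22.062
d = sqrt(22.062) = 4.7 um

4.7


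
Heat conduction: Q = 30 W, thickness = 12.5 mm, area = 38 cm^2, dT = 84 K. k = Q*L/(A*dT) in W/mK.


k = 30*12.5/1000/(38/10000*84) = 1.17 W/mK

1.17


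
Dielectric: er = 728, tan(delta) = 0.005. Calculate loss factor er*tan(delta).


Loss = 728 * 0.005 = 3.64

3.64


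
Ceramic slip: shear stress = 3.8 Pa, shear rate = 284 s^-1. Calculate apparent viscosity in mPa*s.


eta = tau/gamma * 1000 = 3.8/284 * 1000 = 13.4 mPa*s

13.4


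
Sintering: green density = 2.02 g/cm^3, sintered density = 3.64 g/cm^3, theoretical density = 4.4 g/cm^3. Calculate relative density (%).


Relative = 3.64 / 4.4 * 100 = 82.7%

82.7


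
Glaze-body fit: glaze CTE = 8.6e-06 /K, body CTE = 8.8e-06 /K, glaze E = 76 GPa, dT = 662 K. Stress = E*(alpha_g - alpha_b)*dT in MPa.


Stress = 76*1000*(8.6e-06 - 8.8e-06)*662 = -10.1 MPa

-10.1


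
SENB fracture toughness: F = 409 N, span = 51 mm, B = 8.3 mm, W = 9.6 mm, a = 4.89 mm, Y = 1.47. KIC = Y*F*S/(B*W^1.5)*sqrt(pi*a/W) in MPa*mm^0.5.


KIC = 1.47*409*51/(8.3*9.6^1.5)*sqrt(pi*4.89/9.6) = 157.12

157.12


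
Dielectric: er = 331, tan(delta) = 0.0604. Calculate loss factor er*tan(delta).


Loss = 331 * 0.0604 = 19.992

19.992


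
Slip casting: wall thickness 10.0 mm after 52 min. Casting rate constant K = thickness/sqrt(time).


K = 10.0 / sqrt(52) = 10.0 / 7.2111 = 1.387 mm/min^0.5

1.387


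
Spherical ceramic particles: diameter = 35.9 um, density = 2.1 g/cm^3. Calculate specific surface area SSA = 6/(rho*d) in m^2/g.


SSA = 6 / (2.1 * 35.9) = 0.08 m^2/g

0.08


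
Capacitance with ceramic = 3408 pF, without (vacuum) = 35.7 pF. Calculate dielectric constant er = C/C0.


er = 3408 / 35.7 = 95.46

95.46


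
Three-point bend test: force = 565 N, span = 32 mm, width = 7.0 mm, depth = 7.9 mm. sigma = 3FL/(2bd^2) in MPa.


sigma = 3*565*32/(2*7.0*7.9^2) = 62.1 MPa

62.1


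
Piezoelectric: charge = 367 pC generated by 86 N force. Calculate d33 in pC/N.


d33 = 367 / 86 = 4.3 pC/N

4.3


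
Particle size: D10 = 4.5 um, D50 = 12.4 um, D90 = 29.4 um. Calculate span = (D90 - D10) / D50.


Span = (29.4 - 4.5) / 12.4 = 24.9 / 12.4 = 2.008

2.008


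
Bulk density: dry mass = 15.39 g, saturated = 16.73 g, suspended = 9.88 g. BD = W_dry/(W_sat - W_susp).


BD = 15.39 / (16.73 - 9.88) = 15.39 / 6.85 = 2.247 g/cm^3

2.247


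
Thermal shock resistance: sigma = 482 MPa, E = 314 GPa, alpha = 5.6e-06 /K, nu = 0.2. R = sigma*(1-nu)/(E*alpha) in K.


R = 482*(1-0.2)/(314*1000*5.6e-06) = 219 K

219


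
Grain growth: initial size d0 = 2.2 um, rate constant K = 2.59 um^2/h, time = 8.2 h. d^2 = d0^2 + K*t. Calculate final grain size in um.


d^2 = 2.2^2 + 2.59*8.2 = 26.078
d = sqrt(26.078) = 5.11 um

5.11


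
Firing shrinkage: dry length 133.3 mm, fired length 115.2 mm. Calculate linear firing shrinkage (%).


FS = (133.3 - 115.2) / 133.3 * 100 = 13.58%

13.58


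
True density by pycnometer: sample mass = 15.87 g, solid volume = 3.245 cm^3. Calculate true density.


TD = 15.87 / 3.245 = 4.891 g/cm^3

4.891


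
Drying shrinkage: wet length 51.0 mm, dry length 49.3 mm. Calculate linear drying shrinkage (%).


DS = (51.0 - 49.3) / 51.0 * 100 = 3.33%

3.33


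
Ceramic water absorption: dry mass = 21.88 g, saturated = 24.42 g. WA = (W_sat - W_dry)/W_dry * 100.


WA = (24.42 - 21.88) / 21.88 * 100 = 11.61%

11.61


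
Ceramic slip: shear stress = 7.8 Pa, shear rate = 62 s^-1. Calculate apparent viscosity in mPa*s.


eta = tau/gamma * 1000 = 7.8/62 * 1000 = 125.8 mPa*s

125.8


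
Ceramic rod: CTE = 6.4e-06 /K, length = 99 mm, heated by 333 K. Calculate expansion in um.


dL = 6.4e-06 * 99 * 333 * 1000 = 210.989 um

210.989


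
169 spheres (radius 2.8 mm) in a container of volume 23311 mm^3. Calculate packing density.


V_sphere = 4/3*pi*2.8^3 = 91.9523 mm^3
Total V = 169*91.9523 = 15539.9387 mm^3
PD = 15539.9387 / 23311 = 0.667

0.667


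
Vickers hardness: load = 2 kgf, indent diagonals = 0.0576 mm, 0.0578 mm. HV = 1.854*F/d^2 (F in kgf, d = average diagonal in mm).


d_avg = (0.0576+0.0578)/2 = 0.0577 mm
HV = 1.854*2/0.0577^2 = 1114

1114


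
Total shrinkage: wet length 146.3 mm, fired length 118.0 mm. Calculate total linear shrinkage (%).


TS = (146.3 - 118.0) / 146.3 * 100 = 19.34%

19.34


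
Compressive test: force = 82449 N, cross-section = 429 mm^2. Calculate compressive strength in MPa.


CS = 82449 / 429 = 192.2 MPa

192.2


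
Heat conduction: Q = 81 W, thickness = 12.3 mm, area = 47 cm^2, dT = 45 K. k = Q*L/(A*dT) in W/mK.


k = 81*12.3/1000/(47/10000*45) = 4.71 W/mK

4.71


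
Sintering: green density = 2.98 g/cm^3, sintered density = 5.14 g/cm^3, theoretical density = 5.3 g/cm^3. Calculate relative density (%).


Relative = 5.14 / 5.3 * 100 = 97.0%

97.0


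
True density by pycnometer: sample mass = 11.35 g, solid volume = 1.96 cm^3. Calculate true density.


TD = 11.35 / 1.96 = 5.791 g/cm^3

5.791


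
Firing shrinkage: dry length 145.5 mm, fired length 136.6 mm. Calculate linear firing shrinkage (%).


FS = (145.5 - 136.6) / 145.5 * 100 = 6.12%

6.12


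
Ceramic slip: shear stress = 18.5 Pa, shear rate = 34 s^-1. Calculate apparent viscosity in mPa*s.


eta = tau/gamma * 1000 = 18.5/34 * 1000 = 544.1 mPa*s

544.1


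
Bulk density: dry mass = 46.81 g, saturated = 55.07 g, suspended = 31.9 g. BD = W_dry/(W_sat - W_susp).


BD = 46.81 / (55.07 - 31.9) = 46.81 / 23.17 = 2.02 g/cm^3

2.02


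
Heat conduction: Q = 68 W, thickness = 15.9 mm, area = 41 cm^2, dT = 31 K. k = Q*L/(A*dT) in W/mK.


k = 68*15.9/1000/(41/10000*31) = 8.51 W/mK

8.51


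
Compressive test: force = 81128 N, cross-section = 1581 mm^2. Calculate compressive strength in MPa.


CS = 81128 / 1581 = 51.3 MPa

51.3


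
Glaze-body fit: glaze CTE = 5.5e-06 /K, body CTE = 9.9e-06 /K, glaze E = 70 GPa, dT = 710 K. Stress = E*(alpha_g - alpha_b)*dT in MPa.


Stress = 70*1000*(5.5e-06 - 9.9e-06)*710 = -218.7 MPa

-218.7


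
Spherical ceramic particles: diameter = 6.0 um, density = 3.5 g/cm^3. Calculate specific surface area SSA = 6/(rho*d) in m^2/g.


SSA = 6 / (3.5 * 6.0) = 0.286 m^2/g

0.286


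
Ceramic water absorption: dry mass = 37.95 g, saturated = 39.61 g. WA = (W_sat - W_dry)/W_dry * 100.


WA = (39.61 - 37.95) / 37.95 * 100 = 4.37%

4.37


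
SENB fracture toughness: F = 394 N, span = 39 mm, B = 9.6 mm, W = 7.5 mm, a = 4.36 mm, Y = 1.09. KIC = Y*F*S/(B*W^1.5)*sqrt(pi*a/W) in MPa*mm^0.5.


KIC = 1.09*394*39/(9.6*7.5^1.5)*sqrt(pi*4.36/7.5) = 114.79

114.79


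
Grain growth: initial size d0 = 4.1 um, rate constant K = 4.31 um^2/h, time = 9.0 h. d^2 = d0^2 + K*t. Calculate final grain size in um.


d^2 = 4.1^2 + 4.31*9.0 = 55.6
d = sqrt(55.6) = 7.46 um

7.46


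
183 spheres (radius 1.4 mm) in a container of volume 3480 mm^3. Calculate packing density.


V_sphere = 4/3*pi*1.4^3 = 11.494 mm^3
Total V = 183*11.494 = 2103.402 mm^3
PD = 2103.402 / 3480 = 0.604

0.604


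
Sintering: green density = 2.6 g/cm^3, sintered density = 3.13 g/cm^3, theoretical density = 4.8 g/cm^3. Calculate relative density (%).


Relative = 3.13 / 4.8 * 100 = 65.2%

65.2


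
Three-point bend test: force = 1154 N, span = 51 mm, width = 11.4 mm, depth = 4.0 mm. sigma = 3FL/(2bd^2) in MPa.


sigma = 3*1154*51/(2*11.4*4.0^2) = 484.0 MPa

484.0


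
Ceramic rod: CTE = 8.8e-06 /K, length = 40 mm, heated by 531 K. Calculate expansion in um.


dL = 8.8e-06 * 40 * 531 * 1000 = 186.912 um

186.912


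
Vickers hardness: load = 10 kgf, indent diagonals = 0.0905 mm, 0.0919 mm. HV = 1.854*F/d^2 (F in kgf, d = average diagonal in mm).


d_avg = (0.0905+0.0919)/2 = 0.0912 mm
HV = 1.854*10/0.0912^2 = 2229

2229


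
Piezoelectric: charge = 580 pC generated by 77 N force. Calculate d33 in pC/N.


d33 = 580 / 77 = 7.5 pC/N

7.5


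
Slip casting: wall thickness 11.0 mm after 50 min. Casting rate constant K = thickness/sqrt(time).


K = 11.0 / sqrt(50) = 11.0 / 7.0711 = 1.556 mm/min^0.5

1.556


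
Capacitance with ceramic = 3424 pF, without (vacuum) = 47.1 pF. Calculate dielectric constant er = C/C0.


er = 3424 / 47.1 = 72.7

72.7


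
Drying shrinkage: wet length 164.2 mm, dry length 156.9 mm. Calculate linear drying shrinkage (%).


DS = (164.2 - 156.9) / 164.2 * 100 = 4.45%

4.45


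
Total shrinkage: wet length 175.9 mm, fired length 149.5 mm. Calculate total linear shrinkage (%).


TS = (175.9 - 149.5) / 175.9 * 100 = 15.01%

15.01


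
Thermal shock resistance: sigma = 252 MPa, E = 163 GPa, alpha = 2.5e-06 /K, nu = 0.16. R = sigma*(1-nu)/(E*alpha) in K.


R = 252*(1-0.16)/(163*1000*2.5e-06) = 519 K

519


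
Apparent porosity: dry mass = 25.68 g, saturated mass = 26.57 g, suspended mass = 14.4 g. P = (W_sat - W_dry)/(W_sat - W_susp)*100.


P = (26.57 - 25.68) / (26.57 - 14.4) * 100 = 0.89 / 12.17 * 100 = 7.3%

7.3


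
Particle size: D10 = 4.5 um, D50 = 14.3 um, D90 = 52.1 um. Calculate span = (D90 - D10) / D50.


Span = (52.1 - 4.5) / 14.3 = 47.6 / 14.3 = 3.329

3.329


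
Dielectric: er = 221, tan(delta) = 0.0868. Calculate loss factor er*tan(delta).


Loss = 221 * 0.0868 = 19.183

19.183


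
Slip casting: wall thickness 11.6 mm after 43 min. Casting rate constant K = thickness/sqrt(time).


K = 11.6 / sqrt(43) = 11.6 / 6.5574 = 1.769 mm/min^0.5

1.769


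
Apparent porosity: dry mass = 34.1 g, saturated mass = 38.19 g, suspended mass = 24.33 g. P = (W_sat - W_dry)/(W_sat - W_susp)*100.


P = (38.19 - 34.1) / (38.19 - 24.33) * 100 = 4.09 / 13.86 * 100 = 29.5%

29.5


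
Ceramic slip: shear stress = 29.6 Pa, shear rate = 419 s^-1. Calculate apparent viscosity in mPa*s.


eta = tau/gamma * 1000 = 29.6/419 * 1000 = 70.6 mPa*s

70.6


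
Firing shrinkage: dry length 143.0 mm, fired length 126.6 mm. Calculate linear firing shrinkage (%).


FS = (143.0 - 126.6) / 143.0 * 100 = 11.47%

11.47


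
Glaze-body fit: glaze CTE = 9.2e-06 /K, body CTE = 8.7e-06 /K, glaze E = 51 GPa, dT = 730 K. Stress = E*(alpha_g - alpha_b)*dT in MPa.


Stress = 51*1000*(9.2e-06 - 8.7e-06)*730 = 18.6 MPa

18.6


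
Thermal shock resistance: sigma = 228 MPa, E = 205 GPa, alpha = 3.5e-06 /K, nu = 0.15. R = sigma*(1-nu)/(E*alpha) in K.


R = 228*(1-0.15)/(205*1000*3.5e-06) = 270 K

270


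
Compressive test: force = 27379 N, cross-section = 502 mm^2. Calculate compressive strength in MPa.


CS = 27379 / 502 = 54.5 MPa

54.5


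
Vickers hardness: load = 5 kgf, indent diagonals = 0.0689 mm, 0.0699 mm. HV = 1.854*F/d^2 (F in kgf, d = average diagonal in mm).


d_avg = (0.0689+0.0699)/2 = 0.0694 mm
HV = 1.854*5/0.0694^2 = 1925

1925


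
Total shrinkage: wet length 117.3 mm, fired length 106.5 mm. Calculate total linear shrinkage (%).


TS = (117.3 - 106.5) / 117.3 * 100 = 9.21%

9.21


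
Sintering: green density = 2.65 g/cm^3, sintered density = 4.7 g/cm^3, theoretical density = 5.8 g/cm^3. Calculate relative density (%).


Relative = 4.7 / 5.8 * 100 = 81.0%

81.0


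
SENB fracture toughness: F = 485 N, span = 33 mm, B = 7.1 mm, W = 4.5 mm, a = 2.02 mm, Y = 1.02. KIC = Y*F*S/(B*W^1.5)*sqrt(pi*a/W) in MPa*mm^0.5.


KIC = 1.02*485*33/(7.1*4.5^1.5)*sqrt(pi*2.02/4.5) = 286.04

286.04


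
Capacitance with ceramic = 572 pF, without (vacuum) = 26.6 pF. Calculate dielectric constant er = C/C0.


er = 572 / 26.6 = 21.5

21.5


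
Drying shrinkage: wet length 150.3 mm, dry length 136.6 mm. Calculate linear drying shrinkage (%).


DS = (150.3 - 136.6) / 150.3 * 100 = 9.12%

9.12


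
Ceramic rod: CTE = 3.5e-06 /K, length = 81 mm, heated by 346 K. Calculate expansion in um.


dL = 3.5e-06 * 81 * 346 * 1000 = 98.091 um

98.091


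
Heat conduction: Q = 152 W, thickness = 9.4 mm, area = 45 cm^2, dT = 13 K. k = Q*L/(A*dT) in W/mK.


k = 152*9.4/1000/(45/10000*13) = 24.42 W/mK

24.42


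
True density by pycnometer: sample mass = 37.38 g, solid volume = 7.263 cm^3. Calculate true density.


TD = 37.38 / 7.263 = 5.147 g/cm^3

5.147


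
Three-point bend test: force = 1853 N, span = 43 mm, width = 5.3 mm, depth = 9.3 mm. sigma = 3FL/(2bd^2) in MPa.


sigma = 3*1853*43/(2*5.3*9.3^2) = 260.7 MPa

260.7


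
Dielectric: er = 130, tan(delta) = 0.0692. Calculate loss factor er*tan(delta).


Loss = 130 * 0.0692 = 8.996

8.996


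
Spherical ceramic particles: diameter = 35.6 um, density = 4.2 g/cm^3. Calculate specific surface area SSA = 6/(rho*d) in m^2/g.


SSA = 6 / (4.2 * 35.6) = 0.04 m^2/g

0.04


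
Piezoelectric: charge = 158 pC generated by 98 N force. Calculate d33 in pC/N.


d33 = 158 / 98 = 1.6 pC/N

1.6


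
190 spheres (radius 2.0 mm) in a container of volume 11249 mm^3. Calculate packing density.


V_sphere = 4/3*pi*2.0^3 = 33.5103 mm^3
Total V = 190*33.5103 = 6366.957 mm^3
PD = 6366.957 / 11249 = 0.566

0.566


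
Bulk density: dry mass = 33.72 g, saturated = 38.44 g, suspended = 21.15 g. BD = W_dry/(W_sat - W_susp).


BD = 33.72 / (38.44 - 21.15) = 33.72 / 17.29 = 1.95 g/cm^3

1.95


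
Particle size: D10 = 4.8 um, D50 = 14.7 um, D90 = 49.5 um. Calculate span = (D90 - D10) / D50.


Span = (49.5 - 4.8) / 14.7 = 44.7 / 14.7 = 3.041

3.041


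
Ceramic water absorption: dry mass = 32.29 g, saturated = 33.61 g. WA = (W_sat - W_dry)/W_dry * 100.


WA = (33.61 - 32.29) / 32.29 * 100 = 4.09%

4.09


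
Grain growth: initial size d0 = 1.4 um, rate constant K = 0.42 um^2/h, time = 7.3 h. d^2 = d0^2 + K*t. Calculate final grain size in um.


d^2 = 1.4^2 + 0.42*7.3 = 5.026
d = sqrt(5.026) = 2.24 um

2.24


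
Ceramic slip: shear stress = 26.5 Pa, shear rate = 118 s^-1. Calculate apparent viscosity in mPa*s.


eta = tau/gamma * 1000 = 26.5/118 * 1000 = 224.6 mPa*s

224.6


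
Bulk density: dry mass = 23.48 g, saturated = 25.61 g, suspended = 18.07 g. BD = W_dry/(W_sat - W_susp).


BD = 23.48 / (25.61 - 18.07) = 23.48 / 7.54 = 3.114 g/cm^3

3.114


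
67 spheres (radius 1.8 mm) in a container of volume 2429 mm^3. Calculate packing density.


V_sphere = 4/3*pi*1.8^3 = 24.429 mm^3
Total V = 67*24.429 = 1636.743 mm^3
PD = 1636.743 / 2429 = 0.674

0.674


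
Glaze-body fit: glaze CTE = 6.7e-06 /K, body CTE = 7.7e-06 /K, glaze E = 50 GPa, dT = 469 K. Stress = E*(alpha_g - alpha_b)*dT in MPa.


Stress = 50*1000*(6.7e-06 - 7.7e-06)*469 = -23.5 MPa

-23.5


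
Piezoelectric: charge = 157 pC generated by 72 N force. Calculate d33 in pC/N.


d33 = 157 / 72 = 2.2 pC/N

2.2


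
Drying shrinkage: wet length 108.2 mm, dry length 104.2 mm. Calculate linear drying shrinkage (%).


DS = (108.2 - 104.2) / 108.2 * 100 = 3.7%

3.7


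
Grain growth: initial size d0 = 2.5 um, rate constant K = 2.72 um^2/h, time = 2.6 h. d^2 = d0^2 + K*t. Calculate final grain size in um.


d^2 = 2.5^2 + 2.72*2.6 = 13.322
d = sqrt(13.322) = 3.65 um

3.65


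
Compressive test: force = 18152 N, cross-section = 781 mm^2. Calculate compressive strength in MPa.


CS = 18152 / 781 = 23.2 MPa

23.2


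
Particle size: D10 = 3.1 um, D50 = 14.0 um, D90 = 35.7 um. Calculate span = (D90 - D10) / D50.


Span = (35.7 - 3.1) / 14.0 = 32.6 / 14.0 = 2.329

2.329


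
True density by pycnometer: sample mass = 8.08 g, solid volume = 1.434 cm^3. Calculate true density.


TD = 8.08 / 1.434 = 5.635 g/cm^3

5.635


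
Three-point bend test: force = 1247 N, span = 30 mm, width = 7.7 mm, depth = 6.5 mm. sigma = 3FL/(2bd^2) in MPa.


sigma = 3*1247*30/(2*7.7*6.5^2) = 172.5 MPa

172.5


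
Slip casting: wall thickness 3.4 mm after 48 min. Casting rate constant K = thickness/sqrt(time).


K = 3.4 / sqrt(48) = 3.4 / 6.9282 = 0.491 mm/min^0.5

0.491


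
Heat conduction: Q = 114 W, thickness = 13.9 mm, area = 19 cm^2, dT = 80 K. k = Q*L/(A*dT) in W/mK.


k = 114*13.9/1000/(19/10000*80) = 10.43 W/mK

10.43


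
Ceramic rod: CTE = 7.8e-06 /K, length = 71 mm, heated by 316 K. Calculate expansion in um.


dL = 7.8e-06 * 71 * 316 * 1000 = 175.001 um

175.001


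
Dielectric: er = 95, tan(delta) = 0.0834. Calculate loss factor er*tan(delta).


Loss = 95 * 0.0834 = 7.923

7.923


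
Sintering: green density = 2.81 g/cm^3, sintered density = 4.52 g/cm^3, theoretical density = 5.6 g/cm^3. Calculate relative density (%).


Relative = 4.52 / 5.6 * 100 = 80.7%

80.7


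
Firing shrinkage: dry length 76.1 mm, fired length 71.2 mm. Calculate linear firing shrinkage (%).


FS = (76.1 - 71.2) / 76.1 * 100 = 6.44%

6.44


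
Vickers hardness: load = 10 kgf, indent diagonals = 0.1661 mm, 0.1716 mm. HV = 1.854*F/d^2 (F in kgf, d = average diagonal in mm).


d_avg = (0.1661+0.1716)/2 = 0.16885 mm
HV = 1.854*10/0.16885^2 = 650

650


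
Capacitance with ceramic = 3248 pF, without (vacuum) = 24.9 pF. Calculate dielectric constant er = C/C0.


er = 3248 / 24.9 = 130.44

130.44


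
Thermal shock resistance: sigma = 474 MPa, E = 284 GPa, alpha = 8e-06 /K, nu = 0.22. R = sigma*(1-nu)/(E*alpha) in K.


R = 474*(1-0.22)/(284*1000*8e-06) = 163 K

163


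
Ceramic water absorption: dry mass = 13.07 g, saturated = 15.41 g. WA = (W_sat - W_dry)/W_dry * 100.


WA = (15.41 - 13.07) / 13.07 * 100 = 17.9%

17.9


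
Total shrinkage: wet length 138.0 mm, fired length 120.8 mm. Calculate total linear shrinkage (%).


TS = (138.0 - 120.8) / 138.0 * 100 = 12.46%

12.46


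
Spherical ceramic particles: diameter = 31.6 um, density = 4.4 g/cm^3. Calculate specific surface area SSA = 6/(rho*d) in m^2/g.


SSA = 6 / (4.4 * 31.6) = 0.043 m^2/g

0.043


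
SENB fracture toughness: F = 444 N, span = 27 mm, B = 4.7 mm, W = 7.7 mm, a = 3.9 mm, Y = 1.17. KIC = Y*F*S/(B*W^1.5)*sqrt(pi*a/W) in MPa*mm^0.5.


KIC = 1.17*444*27/(4.7*7.7^1.5)*sqrt(pi*3.9/7.7) = 176.18

176.18


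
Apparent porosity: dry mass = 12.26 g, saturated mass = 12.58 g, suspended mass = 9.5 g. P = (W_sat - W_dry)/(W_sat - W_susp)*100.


P = (12.58 - 12.26) / (12.58 - 9.5) * 100 = 0.32 / 3.08 * 100 = 10.4%

10.4


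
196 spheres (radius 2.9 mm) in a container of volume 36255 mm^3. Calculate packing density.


V_sphere = 4/3*pi*2.9^3 = 102.1604 mm^3
Total V = 196*102.1604 = 20023.4384 mm^3
PD = 20023.4384 / 36255 = 0.552

0.552


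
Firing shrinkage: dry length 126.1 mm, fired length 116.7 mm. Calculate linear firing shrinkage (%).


FS = (126.1 - 116.7) / 126.1 * 100 = 7.45%

7.45


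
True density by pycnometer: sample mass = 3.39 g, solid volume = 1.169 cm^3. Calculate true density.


TD = 3.39 / 1.169 = 2.9 g/cm^3

2.9


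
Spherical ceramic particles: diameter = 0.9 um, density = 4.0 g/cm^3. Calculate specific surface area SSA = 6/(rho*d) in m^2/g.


SSA = 6 / (4.0 * 0.9) = 1.667 m^2/g

1.667


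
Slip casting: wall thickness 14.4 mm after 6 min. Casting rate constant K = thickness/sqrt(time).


K = 14.4 / sqrt(6) = 14.4 / 2.4495 = 5.879 mm/min^0.5

5.879


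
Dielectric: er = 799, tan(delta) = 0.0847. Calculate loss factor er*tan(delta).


Loss = 799 * 0.0847 = 67.675

67.675


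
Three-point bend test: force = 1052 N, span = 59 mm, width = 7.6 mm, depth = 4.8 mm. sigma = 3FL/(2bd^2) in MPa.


sigma = 3*1052*59/(2*7.6*4.8^2) = 531.7 MPa

531.7


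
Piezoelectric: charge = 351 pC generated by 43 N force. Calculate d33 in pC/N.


d33 = 351 / 43 = 8.2 pC/N

8.2


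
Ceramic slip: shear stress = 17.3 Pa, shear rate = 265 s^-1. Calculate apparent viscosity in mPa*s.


eta = tau/gamma * 1000 = 17.3/265 * 1000 = 65.3 mPa*s

65.3


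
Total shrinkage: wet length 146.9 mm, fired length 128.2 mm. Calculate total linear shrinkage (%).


TS = (146.9 - 128.2) / 146.9 * 100 = 12.73%

12.73


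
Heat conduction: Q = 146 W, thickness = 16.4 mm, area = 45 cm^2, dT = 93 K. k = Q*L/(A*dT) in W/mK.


k = 146*16.4/1000/(45/10000*93) = 5.72 W/mK

5.72


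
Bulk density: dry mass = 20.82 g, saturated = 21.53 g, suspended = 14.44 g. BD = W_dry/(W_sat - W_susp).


BD = 20.82 / (21.53 - 14.44) = 20.82 / 7.09 = 2.937 g/cm^3

2.937


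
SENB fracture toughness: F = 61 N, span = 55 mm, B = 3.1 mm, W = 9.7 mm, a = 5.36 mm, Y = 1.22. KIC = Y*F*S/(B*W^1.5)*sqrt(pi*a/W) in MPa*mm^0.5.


KIC = 1.22*61*55/(3.1*9.7^1.5)*sqrt(pi*5.36/9.7) = 57.58

57.58


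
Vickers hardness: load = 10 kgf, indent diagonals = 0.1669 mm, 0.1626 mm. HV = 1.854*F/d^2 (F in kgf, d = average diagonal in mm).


d_avg = (0.1669+0.1626)/2 = 0.16475 mm
HV = 1.854*10/0.16475^2 = 683

683


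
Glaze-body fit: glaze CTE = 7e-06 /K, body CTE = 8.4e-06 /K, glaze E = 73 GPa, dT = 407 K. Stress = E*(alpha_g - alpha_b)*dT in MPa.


Stress = 73*1000*(7e-06 - 8.4e-06)*407 = -41.6 MPa

-41.6


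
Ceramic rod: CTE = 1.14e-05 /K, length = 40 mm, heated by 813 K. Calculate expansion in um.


dL = 1.14e-05 * 40 * 813 * 1000 = 370.728 um

370.728


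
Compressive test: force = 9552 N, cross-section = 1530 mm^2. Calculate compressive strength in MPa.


CS = 9552 / 1530 = 6.2 MPa

6.2


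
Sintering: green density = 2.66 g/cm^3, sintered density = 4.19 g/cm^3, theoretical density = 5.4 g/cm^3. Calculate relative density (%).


Relative = 4.19 / 5.4 * 100 = 77.6%

77.6


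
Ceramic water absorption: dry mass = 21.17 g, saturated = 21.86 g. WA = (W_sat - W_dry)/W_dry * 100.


WA = (21.86 - 21.17) / 21.17 * 100 = 3.26%

3.26


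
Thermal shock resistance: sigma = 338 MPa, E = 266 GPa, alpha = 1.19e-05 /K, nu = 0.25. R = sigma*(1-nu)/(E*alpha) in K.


R = 338*(1-0.25)/(266*1000*1.19e-05) = 80 K

80


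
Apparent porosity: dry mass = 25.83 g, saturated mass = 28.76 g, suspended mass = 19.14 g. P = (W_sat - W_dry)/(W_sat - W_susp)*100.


P = (28.76 - 25.83) / (28.76 - 19.14) * 100 = 2.93 / 9.62 * 100 = 30.5%

30.5
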